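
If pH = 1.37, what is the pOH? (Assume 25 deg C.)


At 25 deg C, pH + pOH = 14.
pOH = 14 - pH = 14 - 1.37
pOH = 12.63:

12.63


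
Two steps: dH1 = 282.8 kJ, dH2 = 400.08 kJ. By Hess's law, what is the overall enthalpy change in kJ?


Hess's law: enthalpy is a state function, so add the step enthalpies.
dH_total = dH1 + dH2 = 282.8 + (400.08)
dH_total = 682.88 kJ:

682.88 kJ


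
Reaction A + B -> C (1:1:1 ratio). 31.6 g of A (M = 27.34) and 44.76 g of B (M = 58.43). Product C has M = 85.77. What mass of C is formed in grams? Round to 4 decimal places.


Find moles of each reactant; the smaller value is the limiting reagent in a 1:1:1 reaction, so moles_C equals moles of the limiter.
n_A = mass_A / M_A = 31.6 / 27.34 = 1.155816 mol
n_B = mass_B / M_B = 44.76 / 58.43 = 0.766045 mol
Limiting reagent: B (smaller), n_limiting = 0.766045 mol
mass_C = n_limiting * M_C = 0.766045 * 85.77
mass_C = 65.70367965 g, rounded to 4 dp:

65.7037 g


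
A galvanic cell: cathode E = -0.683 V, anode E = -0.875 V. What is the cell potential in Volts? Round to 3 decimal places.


Standard cell potential: E_cell = E_cathode - E_anode.
E_cell = -0.683 - (-0.875)
E_cell = 0.192 V, rounded to 3 dp:

0.192 V


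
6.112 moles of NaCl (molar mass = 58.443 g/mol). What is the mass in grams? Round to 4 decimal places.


mass = n * M
mass = 6.112 * 58.443
mass = 357.203616 g, rounded to 4 dp:

357.2036 g


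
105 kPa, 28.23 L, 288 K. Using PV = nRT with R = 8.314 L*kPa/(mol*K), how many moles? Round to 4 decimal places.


PV = nRT, solve for n = PV / (RT).
PV = 105 * 28.23 = 2964.15
RT = 8.314 * 288 = 2394.432
n = 2964.15 / 2394.432
n = 1.23793451 mol, rounded to 4 dp:

1.2379 mol


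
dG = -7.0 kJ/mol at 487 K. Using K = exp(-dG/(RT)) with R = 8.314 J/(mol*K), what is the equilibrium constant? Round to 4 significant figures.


dG is in kJ/mol; multiply by 1000 to match R in J/(mol*K).
RT = 8.314 * 487 = 4048.918 J/mol
exponent = -dG*1000 / (RT) = -(-7.0*1000) / 4048.918 = 1.72885694
K = exp(1.72885694)
K = 5.63421, rounded to 4 significant figures:

5.634


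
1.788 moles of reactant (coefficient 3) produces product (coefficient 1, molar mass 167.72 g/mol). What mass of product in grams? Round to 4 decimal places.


Use the coefficient ratio to convert reactant moles to product moles, then multiply by the product's molar mass.
moles_P = moles_R * (coeff_P / coeff_R) = 1.788 * (1/3) = 0.596
mass_P = moles_P * M_P = 0.596 * 167.72
mass_P = 99.96112 g, rounded to 4 dp:

99.9611 g


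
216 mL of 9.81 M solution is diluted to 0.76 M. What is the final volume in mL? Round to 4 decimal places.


Dilution: M1*V1 = M2*V2, solve for V2.
V2 = M1*V1 / M2
V2 = 9.81 * 216 / 0.76
V2 = 2118.96 / 0.76
V2 = 2788.10526316 mL, rounded to 4 dp:

2788.1053 mL


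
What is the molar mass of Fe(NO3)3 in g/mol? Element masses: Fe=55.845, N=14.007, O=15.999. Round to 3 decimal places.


M = sum(count * atomic_mass) over atoms.
M = 1*55.845 + 3*14.007 + 9*15.999
M = 55.845 + 42.021 + 143.991
M = 241.857 g/mol, rounded to 3 dp:

241.857 g/mol


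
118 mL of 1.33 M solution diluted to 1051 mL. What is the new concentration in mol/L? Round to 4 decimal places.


Dilution: M1*V1 = M2*V2, solve for M2.
M2 = M1*V1 / V2
M2 = 1.33 * 118 / 1051
M2 = 156.94 / 1051
M2 = 0.14932445 mol/L, rounded to 4 dp:

0.1493 mol/L


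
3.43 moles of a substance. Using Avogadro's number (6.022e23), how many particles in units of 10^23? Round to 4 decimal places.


N = n * NA, then divide by 1e23 for the requested units.
N / 1e23 = n * 6.022
N / 1e23 = 3.43 * 6.022
N / 1e23 = 20.65546, rounded to 4 dp:

20.6555


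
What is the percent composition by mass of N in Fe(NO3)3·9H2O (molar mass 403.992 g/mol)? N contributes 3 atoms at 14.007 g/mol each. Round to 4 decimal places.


pct = 100 * (n_elem * M_elem) / M_total
mass_contribution = 3 * 14.007 = 42.021 g/mol
pct = 100 * 42.021 / 403.992
pct = 10.40144359 %, rounded to 4 dp:

10.4014 %


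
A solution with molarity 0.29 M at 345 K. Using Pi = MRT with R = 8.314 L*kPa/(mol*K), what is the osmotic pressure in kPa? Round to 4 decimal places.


Osmotic pressure (van't Hoff): Pi = M*R*T.
RT = 8.314 * 345 = 2868.33
Pi = 0.29 * 2868.33
Pi = 831.8157 kPa, rounded to 4 dp:

831.8157 kPa


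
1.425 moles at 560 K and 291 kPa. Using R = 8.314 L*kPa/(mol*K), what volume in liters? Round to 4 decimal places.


PV = nRT, solve for V = nRT / P.
nRT = 1.425 * 8.314 * 560 = 6634.572
V = 6634.572 / 291
V = 22.79921649 L, rounded to 4 dp:

22.7992 L


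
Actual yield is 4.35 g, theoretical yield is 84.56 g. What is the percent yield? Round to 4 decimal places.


% yield = 100 * actual / theoretical
% yield = 100 * 4.35 / 84.56
% yield = 5.14427625 %, rounded to 4 dp:

5.1443 %


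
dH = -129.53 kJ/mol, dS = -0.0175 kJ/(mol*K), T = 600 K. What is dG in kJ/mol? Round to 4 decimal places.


Gibbs: dG = dH - T*dS (consistent units, dS already in kJ/(mol*K)).
T*dS = 600 * -0.0175 = -10.5
dG = -129.53 - (-10.5)
dG = -119.03 kJ/mol, rounded to 4 dp:

-119.0300 kJ/mol


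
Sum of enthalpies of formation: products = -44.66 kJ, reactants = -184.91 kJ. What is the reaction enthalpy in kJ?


dH_rxn = sum(dH_f products) - sum(dH_f reactants)
dH_rxn = -44.66 - (-184.91)
dH_rxn = 140.25 kJ:

140.25 kJ


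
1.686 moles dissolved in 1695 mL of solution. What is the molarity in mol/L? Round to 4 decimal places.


Convert volume to liters: V_L = V_mL / 1000.
V_L = 1695 / 1000 = 1.695 L
M = n / V_L = 1.686 / 1.695
M = 0.99469027 mol/L, rounded to 4 dp:

0.9947 mol/L


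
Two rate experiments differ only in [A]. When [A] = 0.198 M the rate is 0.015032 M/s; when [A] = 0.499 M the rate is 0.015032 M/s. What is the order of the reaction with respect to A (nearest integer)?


Rate is proportional to [A]^n, so rate2/rate1 = ([A]2/[A]1)^n. Take logs to solve for n.
rate2/rate1 = 0.015032 / 0.015032 = 1.0
[A]2/[A]1 = 0.499 / 0.198 = 2.5202
n = ln(1.0) / ln(2.5202) = 0.0
Nearest integer order:

0


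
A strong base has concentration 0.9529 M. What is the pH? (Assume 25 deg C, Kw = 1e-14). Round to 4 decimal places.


A strong base dissociates completely, so [OH-] equals the given concentration.
pOH = -log10([OH-]) = -log10(0.9529) = 0.020953
pH = 14 - pOH = 14 - 0.020953
pH = 13.979047, rounded to 4 dp:

13.9790


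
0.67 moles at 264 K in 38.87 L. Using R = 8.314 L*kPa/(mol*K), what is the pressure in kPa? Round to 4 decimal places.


PV = nRT, solve for P = nRT / V.
nRT = 0.67 * 8.314 * 264 = 1470.5803
P = 1470.5803 / 38.87
P = 37.83329817 kPa, rounded to 4 dp:

37.8333 kPa


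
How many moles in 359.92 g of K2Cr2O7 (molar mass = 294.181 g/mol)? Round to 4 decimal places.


n = mass / M
n = 359.92 / 294.181
n = 1.22346447 mol, rounded to 4 dp:

1.2235 mol


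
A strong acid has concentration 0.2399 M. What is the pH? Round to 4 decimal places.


A strong acid dissociates completely, so [H+] equals the given concentration.
pH = -log10([H+]) = -log10(0.2399)
pH = 0.61996975, rounded to 4 dp:

0.6200


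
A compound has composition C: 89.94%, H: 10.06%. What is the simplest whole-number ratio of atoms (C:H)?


Assume 100 g of compound, divide each mass% by atomic mass to get moles, then normalize by the smallest to get a raw atom ratio.
Moles per 100 g: C: 89.94/12.011 = 7.4881, H: 10.06/1.008 = 9.9802
Raw ratio (divide by min = 7.4881): C: 1.0, H: 1.333
Multiply by 3 to clear fractions: C: 3.0 ~= 3, H: 3.998 ~= 4
Reduce by GCD to get the simplest whole-number ratio:

3:4


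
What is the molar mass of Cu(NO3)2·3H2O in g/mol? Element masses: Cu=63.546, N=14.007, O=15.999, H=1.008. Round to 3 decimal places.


M = sum(count * atomic_mass) over atoms.
M = 1*63.546 + 2*14.007 + 9*15.999 + 6*1.008
M = 63.546 + 28.014 + 143.991 + 6.048
M = 241.599 g/mol, rounded to 3 dp:

241.599 g/mol


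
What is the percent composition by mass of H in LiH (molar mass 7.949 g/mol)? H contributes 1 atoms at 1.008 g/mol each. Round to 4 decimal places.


pct = 100 * (n_elem * M_elem) / M_total
mass_contribution = 1 * 1.008 = 1.008 g/mol
pct = 100 * 1.008 / 7.949
pct = 12.68084036 %, rounded to 4 dp:

12.6808 %


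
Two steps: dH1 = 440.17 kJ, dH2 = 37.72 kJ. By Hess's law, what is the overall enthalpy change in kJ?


Hess's law: enthalpy is a state function, so add the step enthalpies.
dH_total = dH1 + dH2 = 440.17 + (37.72)
dH_total = 477.89 kJ:

477.89 kJ


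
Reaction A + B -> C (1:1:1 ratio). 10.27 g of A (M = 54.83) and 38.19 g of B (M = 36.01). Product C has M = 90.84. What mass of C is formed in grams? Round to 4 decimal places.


Find moles of each reactant; the smaller value is the limiting reagent in a 1:1:1 reaction, so moles_C equals moles of the limiter.
n_A = mass_A / M_A = 10.27 / 54.83 = 0.187306 mol
n_B = mass_B / M_B = 38.19 / 36.01 = 1.060539 mol
Limiting reagent: A (smaller), n_limiting = 0.187306 mol
mass_C = n_limiting * M_C = 0.187306 * 90.84
mass_C = 17.01487704 g, rounded to 4 dp:

17.0149 g


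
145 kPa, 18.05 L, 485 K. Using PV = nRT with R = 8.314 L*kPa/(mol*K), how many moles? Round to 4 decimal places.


PV = nRT, solve for n = PV / (RT).
PV = 145 * 18.05 = 2617.25
RT = 8.314 * 485 = 4032.29
n = 2617.25 / 4032.29
n = 0.64907286 mol, rounded to 4 dp:

0.6491 mol


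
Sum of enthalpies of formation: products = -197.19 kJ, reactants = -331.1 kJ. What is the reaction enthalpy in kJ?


dH_rxn = sum(dH_f products) - sum(dH_f reactants)
dH_rxn = -197.19 - (-331.1)
dH_rxn = 133.91 kJ:

133.91 kJ


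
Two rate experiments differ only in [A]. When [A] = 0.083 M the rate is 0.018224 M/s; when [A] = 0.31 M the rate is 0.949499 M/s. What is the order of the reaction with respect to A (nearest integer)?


Rate is proportional to [A]^n, so rate2/rate1 = ([A]2/[A]1)^n. Take logs to solve for n.
rate2/rate1 = 0.949499 / 0.018224 = 52.1016
[A]2/[A]1 = 0.31 / 0.083 = 3.7349
n = ln(52.1016) / ln(3.7349) = 3.0
Nearest integer order:

3


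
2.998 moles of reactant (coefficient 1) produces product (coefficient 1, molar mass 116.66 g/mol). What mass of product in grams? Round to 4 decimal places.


Use the coefficient ratio to convert reactant moles to product moles, then multiply by the product's molar mass.
moles_P = moles_R * (coeff_P / coeff_R) = 2.998 * (1/1) = 2.998
mass_P = moles_P * M_P = 2.998 * 116.66
mass_P = 349.74668 g, rounded to 4 dp:

349.7467 g


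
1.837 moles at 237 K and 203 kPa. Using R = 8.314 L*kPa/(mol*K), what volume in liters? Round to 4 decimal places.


PV = nRT, solve for V = nRT / P.
nRT = 1.837 * 8.314 * 237 = 3619.6579
V = 3619.6579 / 203
V = 17.83082709 L, rounded to 4 dp:

17.8308 L


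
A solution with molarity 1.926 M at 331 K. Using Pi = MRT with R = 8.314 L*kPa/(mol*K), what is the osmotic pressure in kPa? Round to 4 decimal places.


Osmotic pressure (van't Hoff): Pi = M*R*T.
RT = 8.314 * 331 = 2751.934
Pi = 1.926 * 2751.934
Pi = 5300.224884 kPa, rounded to 4 dp:

5300.2249 kPa


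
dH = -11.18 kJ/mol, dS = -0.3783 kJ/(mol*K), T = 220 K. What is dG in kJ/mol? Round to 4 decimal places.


Gibbs: dG = dH - T*dS (consistent units, dS already in kJ/(mol*K)).
T*dS = 220 * -0.3783 = -83.226
dG = -11.18 - (-83.226)
dG = 72.046 kJ/mol, rounded to 4 dp:

72.0460 kJ/mol


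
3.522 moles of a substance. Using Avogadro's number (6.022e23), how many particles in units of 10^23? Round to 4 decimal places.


N = n * NA, then divide by 1e23 for the requested units.
N / 1e23 = n * 6.022
N / 1e23 = 3.522 * 6.022
N / 1e23 = 21.209484, rounded to 4 dp:

21.2095


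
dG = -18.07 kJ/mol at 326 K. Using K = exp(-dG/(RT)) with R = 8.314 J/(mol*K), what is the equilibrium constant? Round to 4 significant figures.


dG is in kJ/mol; multiply by 1000 to match R in J/(mol*K).
RT = 8.314 * 326 = 2710.364 J/mol
exponent = -dG*1000 / (RT) = -(-18.07*1000) / 2710.364 = 6.66700119
K = exp(6.66700119)
K = 786.0349, rounded to 4 significant figures:

786.0


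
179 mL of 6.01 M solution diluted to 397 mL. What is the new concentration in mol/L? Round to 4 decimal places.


Dilution: M1*V1 = M2*V2, solve for M2.
M2 = M1*V1 / V2
M2 = 6.01 * 179 / 397
M2 = 1075.79 / 397
M2 = 2.70979849 mol/L, rounded to 4 dp:

2.7098 mol/L


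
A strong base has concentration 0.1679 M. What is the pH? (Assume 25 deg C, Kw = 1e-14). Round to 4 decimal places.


A strong base dissociates completely, so [OH-] equals the given concentration.
pOH = -log10([OH-]) = -log10(0.1679) = 0.774949
pH = 14 - pOH = 14 - 0.774949
pH = 13.225051, rounded to 4 dp:

13.2251


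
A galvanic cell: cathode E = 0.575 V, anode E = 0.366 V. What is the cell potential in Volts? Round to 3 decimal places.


Standard cell potential: E_cell = E_cathode - E_anode.
E_cell = 0.575 - (0.366)
E_cell = 0.209 V, rounded to 3 dp:

0.209 V


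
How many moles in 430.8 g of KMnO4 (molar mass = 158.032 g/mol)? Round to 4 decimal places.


n = mass / M
n = 430.8 / 158.032
n = 2.72603017 mol, rounded to 4 dp:

2.7260 mol


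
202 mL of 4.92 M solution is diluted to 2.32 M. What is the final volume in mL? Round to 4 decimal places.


Dilution: M1*V1 = M2*V2, solve for V2.
V2 = M1*V1 / M2
V2 = 4.92 * 202 / 2.32
V2 = 993.84 / 2.32
V2 = 428.37931034 mL, rounded to 4 dp:

428.3793 mL


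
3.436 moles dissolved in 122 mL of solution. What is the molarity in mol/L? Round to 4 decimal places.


Convert volume to liters: V_L = V_mL / 1000.
V_L = 122 / 1000 = 0.122 L
M = n / V_L = 3.436 / 0.122
M = 28.16393443 mol/L, rounded to 4 dp:

28.1639 mol/L


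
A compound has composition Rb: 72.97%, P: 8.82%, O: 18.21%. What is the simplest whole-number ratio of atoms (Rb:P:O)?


Assume 100 g of compound, divide each mass% by atomic mass to get moles, then normalize by the smallest to get a raw atom ratio.
Moles per 100 g: Rb: 72.97/85.468 = 0.8538, P: 8.82/30.974 = 0.2848, O: 18.21/15.999 = 1.1382
Raw ratio (divide by min = 0.2848): Rb: 2.998, P: 1.0, O: 3.997
Multiply by 1 to clear fractions: Rb: 2.998 ~= 3, P: 1.0 ~= 1, O: 3.997 ~= 4
Reduce by GCD to get the simplest whole-number ratio:

3:1:4


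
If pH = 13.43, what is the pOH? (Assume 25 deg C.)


At 25 deg C, pH + pOH = 14.
pOH = 14 - pH = 14 - 13.43
pOH = 0.57:

0.57


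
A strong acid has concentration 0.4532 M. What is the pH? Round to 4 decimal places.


A strong acid dissociates completely, so [H+] equals the given concentration.
pH = -log10([H+]) = -log10(0.4532)
pH = 0.3437101, rounded to 4 dp:

0.3437


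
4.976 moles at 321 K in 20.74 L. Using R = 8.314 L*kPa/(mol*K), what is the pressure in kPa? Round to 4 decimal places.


PV = nRT, solve for P = nRT / V.
nRT = 4.976 * 8.314 * 321 = 13279.9189
P = 13279.9189 / 20.74
P = 640.30467213 kPa, rounded to 4 dp:

640.3047 kPa


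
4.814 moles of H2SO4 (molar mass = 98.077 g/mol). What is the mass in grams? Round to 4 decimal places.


mass = n * M
mass = 4.814 * 98.077
mass = 472.142678 g, rounded to 4 dp:

472.1427 g


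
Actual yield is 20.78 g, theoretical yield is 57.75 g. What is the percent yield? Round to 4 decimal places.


% yield = 100 * actual / theoretical
% yield = 100 * 20.78 / 57.75
% yield = 35.98268398 %, rounded to 4 dp:

35.9827 %


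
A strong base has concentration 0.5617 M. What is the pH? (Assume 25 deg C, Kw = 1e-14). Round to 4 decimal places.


A strong base dissociates completely, so [OH-] equals the given concentration.
pOH = -log10([OH-]) = -log10(0.5617) = 0.250496
pH = 14 - pOH = 14 - 0.250496
pH = 13.749504, rounded to 4 dp:

13.7495


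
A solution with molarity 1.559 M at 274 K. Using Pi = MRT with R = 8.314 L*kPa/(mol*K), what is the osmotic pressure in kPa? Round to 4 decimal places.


Osmotic pressure (van't Hoff): Pi = M*R*T.
RT = 8.314 * 274 = 2278.036
Pi = 1.559 * 2278.036
Pi = 3551.458124 kPa, rounded to 4 dp:

3551.4581 kPa


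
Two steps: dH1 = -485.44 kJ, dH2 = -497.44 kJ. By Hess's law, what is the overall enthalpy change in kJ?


Hess's law: enthalpy is a state function, so add the step enthalpies.
dH_total = dH1 + dH2 = -485.44 + (-497.44)
dH_total = -982.88 kJ:

-982.88 kJ


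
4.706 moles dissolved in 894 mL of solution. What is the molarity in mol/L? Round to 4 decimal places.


Convert volume to liters: V_L = V_mL / 1000.
V_L = 894 / 1000 = 0.894 L
M = n / V_L = 4.706 / 0.894
M = 5.2639821 mol/L, rounded to 4 dp:

5.2640 mol/L


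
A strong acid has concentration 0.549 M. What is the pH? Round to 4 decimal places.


A strong acid dissociates completely, so [H+] equals the given concentration.
pH = -log10([H+]) = -log10(0.549)
pH = 0.26042766, rounded to 4 dp:

0.2604


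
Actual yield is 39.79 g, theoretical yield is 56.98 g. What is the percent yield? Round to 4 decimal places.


% yield = 100 * actual / theoretical
% yield = 100 * 39.79 / 56.98
% yield = 69.83151983 %, rounded to 4 dp:

69.8315 %


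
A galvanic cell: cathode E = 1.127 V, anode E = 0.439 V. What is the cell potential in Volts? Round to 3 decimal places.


Standard cell potential: E_cell = E_cathode - E_anode.
E_cell = 1.127 - (0.439)
E_cell = 0.688 V, rounded to 3 dp:

0.688 V


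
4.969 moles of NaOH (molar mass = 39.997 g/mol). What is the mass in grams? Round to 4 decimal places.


mass = n * M
mass = 4.969 * 39.997
mass = 198.745093 g, rounded to 4 dp:

198.7451 g


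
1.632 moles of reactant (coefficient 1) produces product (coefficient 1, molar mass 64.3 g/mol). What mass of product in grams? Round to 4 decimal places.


Use the coefficient ratio to convert reactant moles to product moles, then multiply by the product's molar mass.
moles_P = moles_R * (coeff_P / coeff_R) = 1.632 * (1/1) = 1.632
mass_P = moles_P * M_P = 1.632 * 64.3
mass_P = 104.9376 g, rounded to 4 dp:

104.9376 g


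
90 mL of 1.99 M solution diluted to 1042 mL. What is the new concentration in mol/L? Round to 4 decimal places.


Dilution: M1*V1 = M2*V2, solve for M2.
M2 = M1*V1 / V2
M2 = 1.99 * 90 / 1042
M2 = 179.1 / 1042
M2 = 0.171881 mol/L, rounded to 4 dp:

0.1719 mol/L


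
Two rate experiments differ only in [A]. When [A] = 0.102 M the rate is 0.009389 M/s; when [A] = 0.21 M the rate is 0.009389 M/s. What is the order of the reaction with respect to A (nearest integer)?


Rate is proportional to [A]^n, so rate2/rate1 = ([A]2/[A]1)^n. Take logs to solve for n.
rate2/rate1 = 0.009389 / 0.009389 = 1.0
[A]2/[A]1 = 0.21 / 0.102 = 2.0588
n = ln(1.0) / ln(2.0588) = 0.0
Nearest integer order:

0


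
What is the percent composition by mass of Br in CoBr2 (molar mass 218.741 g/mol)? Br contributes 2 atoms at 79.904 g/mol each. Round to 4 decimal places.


pct = 100 * (n_elem * M_elem) / M_total
mass_contribution = 2 * 79.904 = 159.808 g/mol
pct = 100 * 159.808 / 218.741
pct = 73.05809153 %, rounded to 4 dp:

73.0581 %


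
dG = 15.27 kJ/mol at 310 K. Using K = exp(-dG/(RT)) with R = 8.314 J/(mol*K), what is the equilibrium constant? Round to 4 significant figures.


dG is in kJ/mol; multiply by 1000 to match R in J/(mol*K).
RT = 8.314 * 310 = 2577.34 J/mol
exponent = -dG*1000 / (RT) = -(15.27*1000) / 2577.34 = -5.92471308
K = exp(-5.92471308)
K = 0.0026725744, rounded to 4 significant figures:

0.002673


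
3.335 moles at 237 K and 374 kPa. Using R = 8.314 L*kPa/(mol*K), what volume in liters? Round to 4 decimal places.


PV = nRT, solve for V = nRT / P.
nRT = 3.335 * 8.314 * 237 = 6571.344
V = 6571.344 / 374
V = 17.5704385 L, rounded to 4 dp:

17.5704 L


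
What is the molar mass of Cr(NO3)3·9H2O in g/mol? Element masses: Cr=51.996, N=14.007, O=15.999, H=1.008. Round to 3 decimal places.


M = sum(count * atomic_mass) over atoms.
M = 1*51.996 + 3*14.007 + 18*15.999 + 18*1.008
M = 51.996 + 42.021 + 287.982 + 18.144
M = 400.143 g/mol, rounded to 3 dp:

400.143 g/mol


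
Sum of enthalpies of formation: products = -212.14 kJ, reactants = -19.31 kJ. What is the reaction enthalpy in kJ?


dH_rxn = sum(dH_f products) - sum(dH_f reactants)
dH_rxn = -212.14 - (-19.31)
dH_rxn = -192.83 kJ:

-192.83 kJ


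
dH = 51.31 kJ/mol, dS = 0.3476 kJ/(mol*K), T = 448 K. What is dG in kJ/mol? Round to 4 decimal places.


Gibbs: dG = dH - T*dS (consistent units, dS already in kJ/(mol*K)).
T*dS = 448 * 0.3476 = 155.7248
dG = 51.31 - (155.7248)
dG = -104.4148 kJ/mol, rounded to 4 dp:

-104.4148 kJ/mol


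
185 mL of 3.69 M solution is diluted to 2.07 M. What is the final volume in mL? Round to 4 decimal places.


Dilution: M1*V1 = M2*V2, solve for V2.
V2 = M1*V1 / M2
V2 = 3.69 * 185 / 2.07
V2 = 682.65 / 2.07
V2 = 329.7826087 mL, rounded to 4 dp:

329.7826 mL


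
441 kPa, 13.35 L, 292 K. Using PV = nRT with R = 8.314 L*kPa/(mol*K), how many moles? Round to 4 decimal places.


PV = nRT, solve for n = PV / (RT).
PV = 441 * 13.35 = 5887.35
RT = 8.314 * 292 = 2427.688
n = 5887.35 / 2427.688
n = 2.4250851 mol, rounded to 4 dp:

2.4251 mol


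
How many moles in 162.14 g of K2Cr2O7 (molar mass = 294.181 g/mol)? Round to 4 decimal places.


n = mass / M
n = 162.14 / 294.181
n = 0.55115728 mol, rounded to 4 dp:

0.5512 mol


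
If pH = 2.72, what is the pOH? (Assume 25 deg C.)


At 25 deg C, pH + pOH = 14.
pOH = 14 - pH = 14 - 2.72
pOH = 11.28:

11.28


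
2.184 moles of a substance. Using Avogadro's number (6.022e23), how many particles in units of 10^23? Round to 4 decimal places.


N = n * NA, then divide by 1e23 for the requested units.
N / 1e23 = n * 6.022
N / 1e23 = 2.184 * 6.022
N / 1e23 = 13.152048, rounded to 4 dp:

13.1520


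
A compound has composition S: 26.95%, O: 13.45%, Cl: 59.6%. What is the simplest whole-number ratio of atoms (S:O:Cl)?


Assume 100 g of compound, divide each mass% by atomic mass to get moles, then normalize by the smallest to get a raw atom ratio.
Moles per 100 g: S: 26.95/32.065 = 0.8405, O: 13.45/15.999 = 0.8407, Cl: 59.6/35.453 = 1.6811
Raw ratio (divide by min = 0.8405): S: 1.0, O: 1.0, Cl: 2.0
Multiply by 1 to clear fractions: S: 1.0 ~= 1, O: 1.0 ~= 1, Cl: 2.0 ~= 2
Reduce by GCD to get the simplest whole-number ratio:

1:1:2


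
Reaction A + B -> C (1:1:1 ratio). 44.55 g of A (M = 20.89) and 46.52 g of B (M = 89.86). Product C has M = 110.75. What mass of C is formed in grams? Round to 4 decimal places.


Find moles of each reactant; the smaller value is the limiting reagent in a 1:1:1 reaction, so moles_C equals moles of the limiter.
n_A = mass_A / M_A = 44.55 / 20.89 = 2.132599 mol
n_B = mass_B / M_B = 46.52 / 89.86 = 0.517694 mol
Limiting reagent: B (smaller), n_limiting = 0.517694 mol
mass_C = n_limiting * M_C = 0.517694 * 110.75
mass_C = 57.3346105 g, rounded to 4 dp:

57.3346 g


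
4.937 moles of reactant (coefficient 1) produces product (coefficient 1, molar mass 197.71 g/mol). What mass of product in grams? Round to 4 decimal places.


Use the coefficient ratio to convert reactant moles to product moles, then multiply by the product's molar mass.
moles_P = moles_R * (coeff_P / coeff_R) = 4.937 * (1/1) = 4.937
mass_P = moles_P * M_P = 4.937 * 197.71
mass_P = 976.09427 g, rounded to 4 dp:

976.0943 g


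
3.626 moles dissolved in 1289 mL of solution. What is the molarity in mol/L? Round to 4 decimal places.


Convert volume to liters: V_L = V_mL / 1000.
V_L = 1289 / 1000 = 1.289 L
M = n / V_L = 3.626 / 1.289
M = 2.81303336 mol/L, rounded to 4 dp:

2.8130 mol/L


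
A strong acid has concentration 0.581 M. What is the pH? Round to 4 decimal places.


A strong acid dissociates completely, so [H+] equals the given concentration.
pH = -log10([H+]) = -log10(0.581)
pH = 0.23582387, rounded to 4 dp:

0.2358


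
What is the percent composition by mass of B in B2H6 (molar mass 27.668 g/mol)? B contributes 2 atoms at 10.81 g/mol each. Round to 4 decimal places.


pct = 100 * (n_elem * M_elem) / M_total
mass_contribution = 2 * 10.81 = 21.62 g/mol
pct = 100 * 21.62 / 27.668
pct = 78.14081249 %, rounded to 4 dp:

78.1408 %


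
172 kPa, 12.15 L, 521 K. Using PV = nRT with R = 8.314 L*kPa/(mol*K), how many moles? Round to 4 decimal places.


PV = nRT, solve for n = PV / (RT).
PV = 172 * 12.15 = 2089.8
RT = 8.314 * 521 = 4331.594
n = 2089.8 / 4331.594
n = 0.48245519 mol, rounded to 4 dp:

0.4825 mol


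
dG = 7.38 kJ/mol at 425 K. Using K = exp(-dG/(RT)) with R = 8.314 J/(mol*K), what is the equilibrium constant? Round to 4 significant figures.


dG is in kJ/mol; multiply by 1000 to match R in J/(mol*K).
RT = 8.314 * 425 = 3533.45 J/mol
exponent = -dG*1000 / (RT) = -(7.38*1000) / 3533.45 = -2.08861028
K = exp(-2.08861028)
K = 0.12385915, rounded to 4 significant figures:

0.1239


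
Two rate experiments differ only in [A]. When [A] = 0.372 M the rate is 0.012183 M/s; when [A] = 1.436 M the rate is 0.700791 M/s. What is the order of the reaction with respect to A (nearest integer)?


Rate is proportional to [A]^n, so rate2/rate1 = ([A]2/[A]1)^n. Take logs to solve for n.
rate2/rate1 = 0.700791 / 0.012183 = 57.522
[A]2/[A]1 = 1.436 / 0.372 = 3.8602
n = ln(57.522) / ln(3.8602) = 3.0
Nearest integer order:

3


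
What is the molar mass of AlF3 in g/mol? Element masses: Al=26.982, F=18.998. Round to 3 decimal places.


M = sum(count * atomic_mass) over atoms.
M = 1*26.982 + 3*18.998
M = 26.982 + 56.994
M = 83.976 g/mol, rounded to 3 dp:

83.976 g/mol


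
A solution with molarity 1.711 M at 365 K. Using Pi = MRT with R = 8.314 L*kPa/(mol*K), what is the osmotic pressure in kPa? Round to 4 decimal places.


Osmotic pressure (van't Hoff): Pi = M*R*T.
RT = 8.314 * 365 = 3034.61
Pi = 1.711 * 3034.61
Pi = 5192.21771 kPa, rounded to 4 dp:

5192.2177 kPa


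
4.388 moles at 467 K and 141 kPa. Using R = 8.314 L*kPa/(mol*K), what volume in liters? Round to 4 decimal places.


PV = nRT, solve for V = nRT / P.
nRT = 4.388 * 8.314 * 467 = 17037.0155
V = 17037.0155 / 141
V = 120.82989716 L, rounded to 4 dp:

120.8299 L


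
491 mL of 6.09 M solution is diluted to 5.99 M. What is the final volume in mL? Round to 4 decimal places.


Dilution: M1*V1 = M2*V2, solve for V2.
V2 = M1*V1 / M2
V2 = 6.09 * 491 / 5.99
V2 = 2990.19 / 5.99
V2 = 499.19699499 mL, rounded to 4 dp:

499.1970 mL


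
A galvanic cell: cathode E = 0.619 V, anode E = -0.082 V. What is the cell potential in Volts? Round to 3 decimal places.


Standard cell potential: E_cell = E_cathode - E_anode.
E_cell = 0.619 - (-0.082)
E_cell = 0.701 V, rounded to 3 dp:

0.701 V


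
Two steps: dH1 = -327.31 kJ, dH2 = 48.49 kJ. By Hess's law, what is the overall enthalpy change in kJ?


Hess's law: enthalpy is a state function, so add the step enthalpies.
dH_total = dH1 + dH2 = -327.31 + (48.49)
dH_total = -278.82 kJ:

-278.82 kJ


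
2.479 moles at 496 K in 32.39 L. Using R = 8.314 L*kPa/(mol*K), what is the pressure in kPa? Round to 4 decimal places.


PV = nRT, solve for P = nRT / V.
nRT = 2.479 * 8.314 * 496 = 10222.7614
P = 10222.7614 / 32.39
P = 315.61473912 kPa, rounded to 4 dp:

315.6147 kPa


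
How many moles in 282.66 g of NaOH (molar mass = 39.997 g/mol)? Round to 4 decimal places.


n = mass / M
n = 282.66 / 39.997
n = 7.06703003 mol, rounded to 4 dp:

7.0670 mol


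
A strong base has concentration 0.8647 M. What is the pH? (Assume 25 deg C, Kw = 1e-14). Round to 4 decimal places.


A strong base dissociates completely, so [OH-] equals the given concentration.
pOH = -log10([OH-]) = -log10(0.8647) = 0.063135
pH = 14 - pOH = 14 - 0.063135
pH = 13.936865, rounded to 4 dp:

13.9369


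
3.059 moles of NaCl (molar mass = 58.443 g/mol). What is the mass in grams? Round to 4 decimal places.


mass = n * M
mass = 3.059 * 58.443
mass = 178.777137 g, rounded to 4 dp:

178.7771 g


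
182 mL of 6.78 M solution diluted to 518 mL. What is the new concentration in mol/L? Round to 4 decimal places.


Dilution: M1*V1 = M2*V2, solve for M2.
M2 = M1*V1 / V2
M2 = 6.78 * 182 / 518
M2 = 1233.96 / 518
M2 = 2.38216216 mol/L, rounded to 4 dp:

2.3822 mol/L


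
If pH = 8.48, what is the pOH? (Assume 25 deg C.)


At 25 deg C, pH + pOH = 14.
pOH = 14 - pH = 14 - 8.48
pOH = 5.52:

5.52


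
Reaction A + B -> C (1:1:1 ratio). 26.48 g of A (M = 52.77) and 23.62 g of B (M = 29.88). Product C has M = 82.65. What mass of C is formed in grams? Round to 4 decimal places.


Find moles of each reactant; the smaller value is the limiting reagent in a 1:1:1 reaction, so moles_C equals moles of the limiter.
n_A = mass_A / M_A = 26.48 / 52.77 = 0.5018 mol
n_B = mass_B / M_B = 23.62 / 29.88 = 0.790495 mol
Limiting reagent: A (smaller), n_limiting = 0.5018 mol
mass_C = n_limiting * M_C = 0.5018 * 82.65
mass_C = 41.47377 g, rounded to 4 dp:

41.4738 g


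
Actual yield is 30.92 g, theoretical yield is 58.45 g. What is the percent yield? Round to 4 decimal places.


% yield = 100 * actual / theoretical
% yield = 100 * 30.92 / 58.45
% yield = 52.89991446 %, rounded to 4 dp:

52.8999 %


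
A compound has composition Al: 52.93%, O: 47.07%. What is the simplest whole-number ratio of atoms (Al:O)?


Assume 100 g of compound, divide each mass% by atomic mass to get moles, then normalize by the smallest to get a raw atom ratio.
Moles per 100 g: Al: 52.93/26.982 = 1.9617, O: 47.07/15.999 = 2.9421
Raw ratio (divide by min = 1.9617): Al: 1.0, O: 1.5
Multiply by 2 to clear fractions: Al: 2.0 ~= 2, O: 3.0 ~= 3
Reduce by GCD to get the simplest whole-number ratio:

2:3


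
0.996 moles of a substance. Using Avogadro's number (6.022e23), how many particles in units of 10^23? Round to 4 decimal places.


N = n * NA, then divide by 1e23 for the requested units.
N / 1e23 = n * 6.022
N / 1e23 = 0.996 * 6.022
N / 1e23 = 5.997912, rounded to 4 dp:

5.9979


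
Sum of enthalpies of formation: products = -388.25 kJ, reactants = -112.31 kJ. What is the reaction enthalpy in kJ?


dH_rxn = sum(dH_f products) - sum(dH_f reactants)
dH_rxn = -388.25 - (-112.31)
dH_rxn = -275.94 kJ:

-275.94 kJ


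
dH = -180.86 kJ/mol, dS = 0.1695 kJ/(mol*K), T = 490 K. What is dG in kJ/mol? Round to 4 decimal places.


Gibbs: dG = dH - T*dS (consistent units, dS already in kJ/(mol*K)).
T*dS = 490 * 0.1695 = 83.055
dG = -180.86 - (83.055)
dG = -263.915 kJ/mol, rounded to 4 dp:

-263.9150 kJ/mol


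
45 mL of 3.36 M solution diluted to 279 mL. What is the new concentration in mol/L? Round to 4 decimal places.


Dilution: M1*V1 = M2*V2, solve for M2.
M2 = M1*V1 / V2
M2 = 3.36 * 45 / 279
M2 = 151.2 / 279
M2 = 0.54193548 mol/L, rounded to 4 dp:

0.5419 mol/L


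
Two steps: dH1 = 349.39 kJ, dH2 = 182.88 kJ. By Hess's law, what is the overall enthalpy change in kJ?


Hess's law: enthalpy is a state function, so add the step enthalpies.
dH_total = dH1 + dH2 = 349.39 + (182.88)
dH_total = 532.27 kJ:

532.27 kJ


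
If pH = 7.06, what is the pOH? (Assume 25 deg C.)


At 25 deg C, pH + pOH = 14.
pOH = 14 - pH = 14 - 7.06
pOH = 6.94:

6.94


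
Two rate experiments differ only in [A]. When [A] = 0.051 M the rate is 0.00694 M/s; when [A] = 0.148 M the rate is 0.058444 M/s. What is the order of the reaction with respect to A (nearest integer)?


Rate is proportional to [A]^n, so rate2/rate1 = ([A]2/[A]1)^n. Take logs to solve for n.
rate2/rate1 = 0.058444 / 0.00694 = 8.4213
[A]2/[A]1 = 0.148 / 0.051 = 2.902
n = ln(8.4213) / ln(2.902) = 2.0
Nearest integer order:

2


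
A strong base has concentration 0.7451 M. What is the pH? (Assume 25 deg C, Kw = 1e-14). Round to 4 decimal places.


A strong base dissociates completely, so [OH-] equals the given concentration.
pOH = -log10([OH-]) = -log10(0.7451) = 0.127785
pH = 14 - pOH = 14 - 0.127785
pH = 13.872215, rounded to 4 dp:

13.8722


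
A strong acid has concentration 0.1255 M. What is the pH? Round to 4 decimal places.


A strong acid dissociates completely, so [H+] equals the given concentration.
pH = -log10([H+]) = -log10(0.1255)
pH = 0.90135627, rounded to 4 dp:

0.9014


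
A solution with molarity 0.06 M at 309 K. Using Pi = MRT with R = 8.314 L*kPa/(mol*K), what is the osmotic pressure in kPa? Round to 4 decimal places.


Osmotic pressure (van't Hoff): Pi = M*R*T.
RT = 8.314 * 309 = 2569.026
Pi = 0.06 * 2569.026
Pi = 154.14156 kPa, rounded to 4 dp:

154.1416 kPa


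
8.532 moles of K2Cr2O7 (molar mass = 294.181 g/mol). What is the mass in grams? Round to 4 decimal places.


mass = n * M
mass = 8.532 * 294.181
mass = 2509.952292 g, rounded to 4 dp:

2509.9523 g


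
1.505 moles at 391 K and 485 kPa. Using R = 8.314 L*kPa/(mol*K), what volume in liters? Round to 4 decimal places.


PV = nRT, solve for V = nRT / P.
nRT = 1.505 * 8.314 * 391 = 4892.4149
V = 4892.4149 / 485
V = 10.0874534 L, rounded to 4 dp:

10.0875 L


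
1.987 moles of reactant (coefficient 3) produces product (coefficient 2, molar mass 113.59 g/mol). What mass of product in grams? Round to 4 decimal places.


Use the coefficient ratio to convert reactant moles to product moles, then multiply by the product's molar mass.
moles_P = moles_R * (coeff_P / coeff_R) = 1.987 * (2/3) = 1.324667
mass_P = moles_P * M_P = 1.324667 * 113.59
mass_P = 150.46892453 g, rounded to 4 dp:

150.4689 g


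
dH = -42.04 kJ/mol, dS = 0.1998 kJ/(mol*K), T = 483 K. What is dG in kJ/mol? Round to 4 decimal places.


Gibbs: dG = dH - T*dS (consistent units, dS already in kJ/(mol*K)).
T*dS = 483 * 0.1998 = 96.5034
dG = -42.04 - (96.5034)
dG = -138.5434 kJ/mol, rounded to 4 dp:

-138.5434 kJ/mol


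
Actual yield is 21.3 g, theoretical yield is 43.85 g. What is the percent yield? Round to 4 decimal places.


% yield = 100 * actual / theoretical
% yield = 100 * 21.3 / 43.85
% yield = 48.57468643 %, rounded to 4 dp:

48.5747 %


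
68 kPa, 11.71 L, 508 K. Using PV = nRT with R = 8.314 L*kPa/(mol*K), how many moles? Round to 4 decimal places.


PV = nRT, solve for n = PV / (RT).
PV = 68 * 11.71 = 796.28
RT = 8.314 * 508 = 4223.512
n = 796.28 / 4223.512
n = 0.18853504 mol, rounded to 4 dp:

0.1885 mol


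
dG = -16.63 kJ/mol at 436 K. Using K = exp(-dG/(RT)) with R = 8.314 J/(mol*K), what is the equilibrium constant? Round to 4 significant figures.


dG is in kJ/mol; multiply by 1000 to match R in J/(mol*K).
RT = 8.314 * 436 = 3624.904 J/mol
exponent = -dG*1000 / (RT) = -(-16.63*1000) / 3624.904 = 4.5877077
K = exp(4.5877077)
K = 98.26891, rounded to 4 significant figures:

98.27


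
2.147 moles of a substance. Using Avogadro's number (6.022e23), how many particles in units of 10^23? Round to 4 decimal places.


N = n * NA, then divide by 1e23 for the requested units.
N / 1e23 = n * 6.022
N / 1e23 = 2.147 * 6.022
N / 1e23 = 12.929234, rounded to 4 dp:

12.9292


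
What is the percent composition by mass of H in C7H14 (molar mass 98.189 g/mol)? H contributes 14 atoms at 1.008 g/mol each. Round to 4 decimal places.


pct = 100 * (n_elem * M_elem) / M_total
mass_contribution = 14 * 1.008 = 14.112 g/mol
pct = 100 * 14.112 / 98.189
pct = 14.37228203 %, rounded to 4 dp:

14.3723 %


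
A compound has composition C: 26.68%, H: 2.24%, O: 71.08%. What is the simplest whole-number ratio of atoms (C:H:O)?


Assume 100 g of compound, divide each mass% by atomic mass to get moles, then normalize by the smallest to get a raw atom ratio.
Moles per 100 g: C: 26.68/12.011 = 2.2213, H: 2.24/1.008 = 2.2222, O: 71.08/15.999 = 4.4428
Raw ratio (divide by min = 2.2213): C: 1.0, H: 1.0, O: 2.0
Multiply by 1 to clear fractions: C: 1.0 ~= 1, H: 1.0 ~= 1, O: 2.0 ~= 2
Reduce by GCD to get the simplest whole-number ratio:

1:1:2


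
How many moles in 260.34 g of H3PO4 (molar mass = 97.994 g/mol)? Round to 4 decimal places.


n = mass / M
n = 260.34 / 97.994
n = 2.65669327 mol, rounded to 4 dp:

2.6567 mol


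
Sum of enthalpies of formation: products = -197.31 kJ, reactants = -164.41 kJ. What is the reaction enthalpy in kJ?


dH_rxn = sum(dH_f products) - sum(dH_f reactants)
dH_rxn = -197.31 - (-164.41)
dH_rxn = -32.9 kJ:

-32.90 kJ


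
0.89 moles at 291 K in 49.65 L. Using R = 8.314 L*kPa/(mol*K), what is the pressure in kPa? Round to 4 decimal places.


PV = nRT, solve for P = nRT / V.
nRT = 0.89 * 8.314 * 291 = 2153.2429
P = 2153.2429 / 49.65
P = 43.36843706 kPa, rounded to 4 dp:

43.3684 kPa


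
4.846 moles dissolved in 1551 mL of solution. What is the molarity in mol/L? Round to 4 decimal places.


Convert volume to liters: V_L = V_mL / 1000.
V_L = 1551 / 1000 = 1.551 L
M = n / V_L = 4.846 / 1.551
M = 3.12443585 mol/L, rounded to 4 dp:

3.1244 mol/L


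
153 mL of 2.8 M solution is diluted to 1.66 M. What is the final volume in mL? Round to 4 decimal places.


Dilution: M1*V1 = M2*V2, solve for V2.
V2 = M1*V1 / M2
V2 = 2.8 * 153 / 1.66
V2 = 428.4 / 1.66
V2 = 258.07228916 mL, rounded to 4 dp:

258.0723 mL


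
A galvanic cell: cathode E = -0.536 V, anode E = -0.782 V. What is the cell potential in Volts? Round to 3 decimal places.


Standard cell potential: E_cell = E_cathode - E_anode.
E_cell = -0.536 - (-0.782)
E_cell = 0.246 V, rounded to 3 dp:

0.246 V


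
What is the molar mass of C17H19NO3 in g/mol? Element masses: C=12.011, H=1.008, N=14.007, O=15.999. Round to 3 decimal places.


M = sum(count * atomic_mass) over atoms.
M = 17*12.011 + 19*1.008 + 1*14.007 + 3*15.999
M = 204.187 + 19.152 + 14.007 + 47.997
M = 285.343 g/mol, rounded to 3 dp:

285.343 g/mol


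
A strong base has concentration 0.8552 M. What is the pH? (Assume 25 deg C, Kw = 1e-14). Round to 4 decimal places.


A strong base dissociates completely, so [OH-] equals the given concentration.
pOH = -log10([OH-]) = -log10(0.8552) = 0.067932
pH = 14 - pOH = 14 - 0.067932
pH = 13.932068, rounded to 4 dp:

13.9321


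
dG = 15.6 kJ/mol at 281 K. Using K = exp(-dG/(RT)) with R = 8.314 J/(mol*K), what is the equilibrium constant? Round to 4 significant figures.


dG is in kJ/mol; multiply by 1000 to match R in J/(mol*K).
RT = 8.314 * 281 = 2336.234 J/mol
exponent = -dG*1000 / (RT) = -(15.6*1000) / 2336.234 = -6.67741331
K = exp(-6.67741331)
K = 0.0012590305, rounded to 4 significant figures:

0.001259


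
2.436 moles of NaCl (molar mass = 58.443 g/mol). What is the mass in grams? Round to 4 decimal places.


mass = n * M
mass = 2.436 * 58.443
mass = 142.367148 g, rounded to 4 dp:

142.3671 g


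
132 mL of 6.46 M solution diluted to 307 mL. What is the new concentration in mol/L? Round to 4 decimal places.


Dilution: M1*V1 = M2*V2, solve for M2.
M2 = M1*V1 / V2
M2 = 6.46 * 132 / 307
M2 = 852.72 / 307
M2 = 2.77758958 mol/L, rounded to 4 dp:

2.7776 mol/L


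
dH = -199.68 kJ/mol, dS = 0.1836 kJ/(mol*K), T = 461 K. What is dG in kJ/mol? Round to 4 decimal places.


Gibbs: dG = dH - T*dS (consistent units, dS already in kJ/(mol*K)).
T*dS = 461 * 0.1836 = 84.6396
dG = -199.68 - (84.6396)
dG = -284.3196 kJ/mol, rounded to 4 dp:

-284.3196 kJ/mol


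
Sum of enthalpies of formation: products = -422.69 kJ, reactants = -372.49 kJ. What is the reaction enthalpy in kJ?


dH_rxn = sum(dH_f products) - sum(dH_f reactants)
dH_rxn = -422.69 - (-372.49)
dH_rxn = -50.2 kJ:

-50.20 kJ


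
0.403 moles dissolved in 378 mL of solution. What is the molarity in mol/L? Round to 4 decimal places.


Convert volume to liters: V_L = V_mL / 1000.
V_L = 378 / 1000 = 0.378 L
M = n / V_L = 0.403 / 0.378
M = 1.06613757 mol/L, rounded to 4 dp:

1.0661 mol/L


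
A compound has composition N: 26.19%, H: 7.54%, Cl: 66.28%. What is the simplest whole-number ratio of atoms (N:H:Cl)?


Assume 100 g of compound, divide each mass% by atomic mass to get moles, then normalize by the smallest to get a raw atom ratio.
Moles per 100 g: N: 26.19/14.007 = 1.8698, H: 7.54/1.008 = 7.4802, Cl: 66.28/35.453 = 1.8695
Raw ratio (divide by min = 1.8695): N: 1.0, H: 4.001, Cl: 1.0
Multiply by 1 to clear fractions: N: 1.0 ~= 1, H: 4.001 ~= 4, Cl: 1.0 ~= 1
Reduce by GCD to get the simplest whole-number ratio:

1:4:1


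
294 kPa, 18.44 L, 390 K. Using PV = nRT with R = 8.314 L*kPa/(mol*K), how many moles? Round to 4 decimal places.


PV = nRT, solve for n = PV / (RT).
PV = 294 * 18.44 = 5421.36
RT = 8.314 * 390 = 3242.46
n = 5421.36 / 3242.46
n = 1.67198979 mol, rounded to 4 dp:

1.6720 mol
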